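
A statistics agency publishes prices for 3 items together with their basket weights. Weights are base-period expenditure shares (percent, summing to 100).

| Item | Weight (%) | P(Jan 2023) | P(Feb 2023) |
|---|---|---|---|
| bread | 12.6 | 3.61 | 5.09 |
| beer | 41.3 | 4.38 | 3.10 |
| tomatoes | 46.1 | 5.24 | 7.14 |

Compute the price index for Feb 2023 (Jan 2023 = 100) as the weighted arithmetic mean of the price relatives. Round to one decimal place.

bread: 12.6 × (5.09/3.61) = 12.6 × 1.409972 = 17.7657
beer: 41.3 × (3.10/4.38) = 41.3 × 0.707763 = 29.2306
tomatoes: 46.1 × (7.14/5.24) = 46.1 × 1.362595 = 62.8156
Index = Σ wᵢ·(p₁ᵢ/p₀ᵢ) = 17.7657 + 29.2306 + 62.8156 = 109.8119

109.8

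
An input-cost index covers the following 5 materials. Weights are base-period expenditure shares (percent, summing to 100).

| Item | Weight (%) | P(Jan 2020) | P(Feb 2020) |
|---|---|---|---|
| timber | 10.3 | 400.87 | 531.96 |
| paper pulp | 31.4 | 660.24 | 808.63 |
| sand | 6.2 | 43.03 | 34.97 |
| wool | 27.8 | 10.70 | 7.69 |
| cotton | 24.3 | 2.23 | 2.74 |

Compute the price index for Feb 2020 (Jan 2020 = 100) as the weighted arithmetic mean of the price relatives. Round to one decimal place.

107.0

timber: 10.3 × (531.96/400.87) = 10.3 × 1.327014 = 13.6682
paper pulp: 31.4 × (808.63/660.24) = 31.4 × 1.224752 = 38.4572
sand: 6.2 × (34.97/43.03) = 6.2 × 0.812689 = 5.0387
wool: 27.8 × (7.69/10.70) = 27.8 × 0.718692 = 19.9796
cotton: 24.3 × (2.74/2.23) = 24.3 × 1.228700 = 29.8574
Index = Σ wᵢ·(p₁ᵢ/p₀ᵢ) = 13.6682 + 38.4572 + 5.0387 + 19.9796 + 29.8574 = 107.0011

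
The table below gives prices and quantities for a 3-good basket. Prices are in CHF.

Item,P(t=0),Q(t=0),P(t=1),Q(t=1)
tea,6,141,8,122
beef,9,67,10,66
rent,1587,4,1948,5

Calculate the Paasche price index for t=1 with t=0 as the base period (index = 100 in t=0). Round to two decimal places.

Paasche price index uses current-period quantities as weights.
ΣP(t=1)·Q(t=1) = 8×122 + 10×66 + 1948×5 = 976 + 660 + 9740 = 11376
ΣP(t=0)·Q(t=1) = 6×122 + 9×66 + 1587×5 = 732 + 594 + 7935 = 9261
Index = 11376 / 9261 × 100 = 122.8377

122.84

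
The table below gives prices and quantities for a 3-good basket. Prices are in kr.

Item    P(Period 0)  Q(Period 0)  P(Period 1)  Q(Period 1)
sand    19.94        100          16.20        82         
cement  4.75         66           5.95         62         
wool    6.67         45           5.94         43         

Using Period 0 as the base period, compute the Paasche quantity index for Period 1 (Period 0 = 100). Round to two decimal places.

Paasche quantity index uses current-period prices as weights.
ΣP(Period 1)·Q(Period 1) = 16.20×82 + 5.95×62 + 5.94×43 = 1328.4 + 368.9 + 255.42 = 1952.72
ΣP(Period 1)·Q(Period 0) = 16.20×100 + 5.95×66 + 5.94×45 = 1620 + 392.7 + 267.3 = 2280
Index = 1952.72 / 2280 × 100 = 85.6456

85.65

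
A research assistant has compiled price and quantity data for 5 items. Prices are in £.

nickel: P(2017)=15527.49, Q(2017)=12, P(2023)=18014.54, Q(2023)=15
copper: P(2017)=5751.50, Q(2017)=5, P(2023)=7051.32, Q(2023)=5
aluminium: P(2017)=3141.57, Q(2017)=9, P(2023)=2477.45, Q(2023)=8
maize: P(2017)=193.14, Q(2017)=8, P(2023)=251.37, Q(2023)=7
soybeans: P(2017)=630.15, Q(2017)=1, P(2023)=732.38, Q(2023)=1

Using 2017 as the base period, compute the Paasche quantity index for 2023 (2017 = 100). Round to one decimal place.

Paasche quantity index uses current-period prices as weights.
ΣP(2023)·Q(2023) = 18014.54×15 + 7051.32×5 + 2477.45×8 + 251.37×7 + 732.38×1 = 270218.1 + 35256.6 + 19819.6 + 1759.59 + 732.38 = 327786.27
ΣP(2023)·Q(2017) = 18014.54×12 + 7051.32×5 + 2477.45×9 + 251.37×8 + 732.38×1 = 216174.48 + 35256.6 + 22297.05 + 2010.96 + 732.38 = 276471.47
Index = 327786.27 / 276471.47 × 100 = 118.5606

118.6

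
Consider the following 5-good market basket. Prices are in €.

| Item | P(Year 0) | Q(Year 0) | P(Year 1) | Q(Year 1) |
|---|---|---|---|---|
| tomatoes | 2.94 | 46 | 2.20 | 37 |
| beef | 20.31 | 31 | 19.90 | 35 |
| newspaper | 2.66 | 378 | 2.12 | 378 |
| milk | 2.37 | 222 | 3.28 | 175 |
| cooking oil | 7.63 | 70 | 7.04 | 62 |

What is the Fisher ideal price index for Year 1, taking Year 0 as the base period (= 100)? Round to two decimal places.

Laspeyres component (base-period weights):
ΣP(Year 1)Q(Year 0) = 2.20×46 + 19.90×31 + 2.12×378 + 3.28×222 + 7.04×70 = 101.2 + 616.9 + 801.36 + 728.16 + 492.8 = 2740.42
ΣP(Year 0)Q(Year 0) = 2.94×46 + 20.31×31 + 2.66×378 + 2.37×222 + 7.63×70 = 135.24 + 629.61 + 1005.48 + 526.14 + 534.1 = 2830.57
L = 2740.42 / 2830.57 × 100 = 96.8151
Paasche component (current-period weights):
ΣP(Year 1)Q(Year 1) = 2.20×37 + 19.90×35 + 2.12×378 + 3.28×175 + 7.04×62 = 81.4 + 696.5 + 801.36 + 574 + 436.48 = 2589.74
ΣP(Year 0)Q(Year 1) = 2.94×37 + 20.31×35 + 2.66×378 + 2.37×175 + 7.63×62 = 108.78 + 710.85 + 1005.48 + 414.75 + 473.06 = 2712.92
P = 2589.74 / 2712.92 × 100 = 95.4595
Fisher = √(L × P) = √(96.8151 × 95.4595) = 96.1349

96.13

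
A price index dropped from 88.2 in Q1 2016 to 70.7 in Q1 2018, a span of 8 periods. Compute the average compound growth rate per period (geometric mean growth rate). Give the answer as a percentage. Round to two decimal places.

Growth factor = (70.7/88.2)^(1/8) = (0.801587)^(1/8) = 0.972733
Growth rate = 0.972733 − 1 = -0.027267 = -2.7267%

-2.73%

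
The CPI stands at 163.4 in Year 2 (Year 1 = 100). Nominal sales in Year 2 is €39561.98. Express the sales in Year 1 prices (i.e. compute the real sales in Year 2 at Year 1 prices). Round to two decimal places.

Real = Nominal ÷ (Index/100) = 39561.98 ÷ (163.4/100)
     = 39561.98 ÷ 1.634 = 24211.7381

24211.74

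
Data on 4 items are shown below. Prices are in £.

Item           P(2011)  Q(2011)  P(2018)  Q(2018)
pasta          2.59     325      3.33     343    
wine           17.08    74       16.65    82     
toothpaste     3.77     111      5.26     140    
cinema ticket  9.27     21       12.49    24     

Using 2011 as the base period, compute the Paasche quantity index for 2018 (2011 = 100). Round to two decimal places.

112.12

Paasche quantity index uses current-period prices as weights.
ΣP(2018)·Q(2018) = 3.33×343 + 16.65×82 + 5.26×140 + 12.49×24 = 1142.19 + 1365.3 + 736.4 + 299.76 = 3543.65
ΣP(2018)·Q(2011) = 3.33×325 + 16.65×74 + 5.26×111 + 12.49×21 = 1082.25 + 1232.1 + 583.86 + 262.29 = 3160.5
Index = 3543.65 / 3160.5 × 100 = 112.1231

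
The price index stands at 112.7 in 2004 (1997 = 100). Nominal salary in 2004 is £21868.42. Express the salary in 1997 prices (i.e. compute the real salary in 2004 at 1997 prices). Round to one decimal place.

19404.1

Real = Nominal ÷ (Index/100) = 21868.42 ÷ (112.7/100)
     = 21868.42 ÷ 1.127 = 19404.0994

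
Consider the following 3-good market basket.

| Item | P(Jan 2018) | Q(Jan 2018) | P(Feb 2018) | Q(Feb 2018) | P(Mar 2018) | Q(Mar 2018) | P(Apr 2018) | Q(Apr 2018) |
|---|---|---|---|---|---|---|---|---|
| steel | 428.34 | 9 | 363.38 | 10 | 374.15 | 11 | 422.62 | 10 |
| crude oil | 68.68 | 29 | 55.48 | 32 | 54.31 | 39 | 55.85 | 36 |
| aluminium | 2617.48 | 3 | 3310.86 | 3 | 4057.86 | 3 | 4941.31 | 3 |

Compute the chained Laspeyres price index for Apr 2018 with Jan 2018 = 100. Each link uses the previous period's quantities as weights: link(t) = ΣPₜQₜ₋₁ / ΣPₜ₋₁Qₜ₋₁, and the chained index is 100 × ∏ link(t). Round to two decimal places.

146.33

Link Jan 2018→Feb 2018:
ΣP(Feb 2018)Q(Jan 2018) = 363.38×9 + 55.48×29 + 3310.86×3 = 3270.42 + 1608.92 + 9932.58 = 14811.92
ΣP(Jan 2018)Q(Jan 2018) = 428.34×9 + 68.68×29 + 2617.48×3 = 3855.06 + 1991.72 + 7852.44 = 13699.22
link = 14811.92/13699.22 = 1.081224
Link Feb 2018→Mar 2018:
ΣP(Mar 2018)Q(Feb 2018) = 374.15×10 + 54.31×32 + 4057.86×3 = 3741.5 + 1737.92 + 12173.58 = 17653
ΣP(Feb 2018)Q(Feb 2018) = 363.38×10 + 55.48×32 + 3310.86×3 = 3633.8 + 1775.36 + 9932.58 = 15341.74
link = 17653/15341.74 = 1.150652
Link Mar 2018→Apr 2018:
ΣP(Apr 2018)Q(Mar 2018) = 422.62×11 + 55.85×39 + 4941.31×3 = 4648.82 + 2178.15 + 14823.93 = 21650.9
ΣP(Mar 2018)Q(Mar 2018) = 374.15×11 + 54.31×39 + 4057.86×3 = 4115.65 + 2118.09 + 12173.58 = 18407.32
link = 21650.9/18407.32 = 1.176211
Chained index = 100 × 1.081224 × 1.150652 × 1.176211 = 146.3339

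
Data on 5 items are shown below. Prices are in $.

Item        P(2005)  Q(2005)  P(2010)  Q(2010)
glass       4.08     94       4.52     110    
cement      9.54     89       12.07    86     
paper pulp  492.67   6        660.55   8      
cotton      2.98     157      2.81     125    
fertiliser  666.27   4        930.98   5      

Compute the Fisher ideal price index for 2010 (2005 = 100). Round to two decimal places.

Laspeyres component (base-period weights):
ΣP(2010)Q(2005) = 4.52×94 + 12.07×89 + 660.55×6 + 2.81×157 + 930.98×4 = 424.88 + 1074.23 + 3963.3 + 441.17 + 3723.92 = 9627.5
ΣP(2005)Q(2005) = 4.08×94 + 9.54×89 + 492.67×6 + 2.98×157 + 666.27×4 = 383.52 + 849.06 + 2956.02 + 467.86 + 2665.08 = 7321.54
L = 9627.5 / 7321.54 × 100 = 131.4956
Paasche component (current-period weights):
ΣP(2010)Q(2010) = 4.52×110 + 12.07×86 + 660.55×8 + 2.81×125 + 930.98×5 = 497.2 + 1038.02 + 5284.4 + 351.25 + 4654.9 = 11825.77
ΣP(2005)Q(2010) = 4.08×110 + 9.54×86 + 492.67×8 + 2.98×125 + 666.27×5 = 448.8 + 820.44 + 3941.36 + 372.5 + 3331.35 = 8914.45
P = 11825.77 / 8914.45 × 100 = 132.6584
Fisher = √(L × P) = √(131.4956 × 132.6584) = 132.0757

132.08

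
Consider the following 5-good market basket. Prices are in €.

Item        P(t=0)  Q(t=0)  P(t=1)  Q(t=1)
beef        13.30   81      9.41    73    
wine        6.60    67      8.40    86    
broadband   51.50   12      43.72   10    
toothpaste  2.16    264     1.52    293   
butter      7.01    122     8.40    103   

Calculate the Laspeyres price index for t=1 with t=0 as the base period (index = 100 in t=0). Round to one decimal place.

91.9

Laspeyres price index uses base-period quantities as weights.
ΣP(t=1)·Q(t=0) = 9.41×81 + 8.40×67 + 43.72×12 + 1.52×264 + 8.40×122 = 762.21 + 562.8 + 524.64 + 401.28 + 1024.8 = 3275.73
ΣP(t=0)·Q(t=0) = 13.30×81 + 6.60×67 + 51.50×12 + 2.16×264 + 7.01×122 = 1077.3 + 442.2 + 618 + 570.24 + 855.22 = 3562.96
Index = 3275.73 / 3562.96 × 100 = 91.9384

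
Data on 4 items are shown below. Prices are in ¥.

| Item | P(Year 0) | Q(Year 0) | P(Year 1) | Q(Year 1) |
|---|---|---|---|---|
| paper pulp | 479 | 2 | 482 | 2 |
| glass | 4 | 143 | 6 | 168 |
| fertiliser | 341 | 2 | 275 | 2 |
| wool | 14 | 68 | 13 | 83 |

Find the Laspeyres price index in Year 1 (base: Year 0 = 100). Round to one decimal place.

Laspeyres price index uses base-period quantities as weights.
ΣP(Year 1)·Q(Year 0) = 482×2 + 6×143 + 275×2 + 13×68 = 964 + 858 + 550 + 884 = 3256
ΣP(Year 0)·Q(Year 0) = 479×2 + 4×143 + 341×2 + 14×68 = 958 + 572 + 682 + 952 = 3164
Index = 3256 / 3164 × 100 = 102.9077

102.9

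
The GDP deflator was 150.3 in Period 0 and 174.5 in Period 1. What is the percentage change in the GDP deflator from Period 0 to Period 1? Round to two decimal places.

Change = (174.5 − 150.3) / 150.3 × 100
       = 24.2 / 150.3 × 100 = 16.1011%

16.10%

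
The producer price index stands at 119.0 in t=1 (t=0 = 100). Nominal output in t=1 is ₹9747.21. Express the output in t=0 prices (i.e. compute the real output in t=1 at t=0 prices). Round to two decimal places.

8190.93

Real = Nominal ÷ (Index/100) = 9747.21 ÷ (119.0/100)
     = 9747.21 ÷ 1.190 = 8190.9328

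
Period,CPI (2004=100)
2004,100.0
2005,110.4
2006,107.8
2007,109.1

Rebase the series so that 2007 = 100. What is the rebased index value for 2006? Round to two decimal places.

Rebased(2006) = 107.8 / 109.1 × 100 = 98.8084

98.81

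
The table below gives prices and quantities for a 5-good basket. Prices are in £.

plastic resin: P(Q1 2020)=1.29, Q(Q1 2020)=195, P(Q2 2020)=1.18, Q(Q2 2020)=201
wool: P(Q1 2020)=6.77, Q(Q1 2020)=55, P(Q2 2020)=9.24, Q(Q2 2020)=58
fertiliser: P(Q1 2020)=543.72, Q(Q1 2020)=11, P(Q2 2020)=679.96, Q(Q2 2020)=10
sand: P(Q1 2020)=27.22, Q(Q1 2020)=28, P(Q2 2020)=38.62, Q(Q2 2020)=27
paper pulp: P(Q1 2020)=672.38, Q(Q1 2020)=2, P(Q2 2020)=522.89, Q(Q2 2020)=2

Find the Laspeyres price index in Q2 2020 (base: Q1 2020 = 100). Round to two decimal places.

118.75

Laspeyres price index uses base-period quantities as weights.
ΣP(Q2 2020)·Q(Q1 2020) = 1.18×195 + 9.24×55 + 679.96×11 + 38.62×28 + 522.89×2 = 230.1 + 508.2 + 7479.56 + 1081.36 + 1045.78 = 10345
ΣP(Q1 2020)·Q(Q1 2020) = 1.29×195 + 6.77×55 + 543.72×11 + 27.22×28 + 672.38×2 = 251.55 + 372.35 + 5980.92 + 762.16 + 1344.76 = 8711.74
Index = 10345 / 8711.74 × 100 = 118.7478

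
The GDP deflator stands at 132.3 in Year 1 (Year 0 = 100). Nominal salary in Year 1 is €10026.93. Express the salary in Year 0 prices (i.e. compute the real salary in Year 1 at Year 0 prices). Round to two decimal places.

7578.93

Real = Nominal ÷ (Index/100) = 10026.93 ÷ (132.3/100)
     = 10026.93 ÷ 1.323 = 7578.9342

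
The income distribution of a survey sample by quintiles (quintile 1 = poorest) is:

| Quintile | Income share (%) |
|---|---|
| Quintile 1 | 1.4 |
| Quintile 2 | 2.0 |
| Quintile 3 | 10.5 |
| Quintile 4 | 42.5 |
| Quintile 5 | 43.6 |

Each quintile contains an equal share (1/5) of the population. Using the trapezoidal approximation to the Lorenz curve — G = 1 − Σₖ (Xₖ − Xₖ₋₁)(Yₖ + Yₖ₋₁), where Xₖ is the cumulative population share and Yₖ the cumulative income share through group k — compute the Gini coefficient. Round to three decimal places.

Cumulative income shares Yₖ: 0.0140, 0.0340, 0.1390, 0.5640, 1.0000
Σ (Xₖ−Xₖ₋₁)(Yₖ+Yₖ₋₁) = (1/5)(0.0140+0.0000) + (1/5)(0.0340+0.0140) + (1/5)(0.1390+0.0340) + (1/5)(0.5640+0.1390) + (1/5)(1.0000+0.5640)
  = 0.0028 + 0.0096 + 0.0346 + 0.1406 + 0.3128 = 0.5004
G = 1 − 0.5004 = 0.4996

0.500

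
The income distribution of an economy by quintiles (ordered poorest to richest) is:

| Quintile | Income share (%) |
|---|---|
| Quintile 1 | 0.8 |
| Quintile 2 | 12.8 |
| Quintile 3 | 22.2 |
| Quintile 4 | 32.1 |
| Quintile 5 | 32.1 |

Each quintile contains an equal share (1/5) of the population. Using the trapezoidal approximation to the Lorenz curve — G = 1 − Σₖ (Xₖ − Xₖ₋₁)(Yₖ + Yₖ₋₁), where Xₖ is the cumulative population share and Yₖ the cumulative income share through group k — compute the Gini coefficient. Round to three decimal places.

0.328

Cumulative income shares Yₖ: 0.0080, 0.1360, 0.3580, 0.6790, 1.0000
Σ (Xₖ−Xₖ₋₁)(Yₖ+Yₖ₋₁) = (1/5)(0.0080+0.0000) + (1/5)(0.1360+0.0080) + (1/5)(0.3580+0.1360) + (1/5)(0.6790+0.3580) + (1/5)(1.0000+0.6790)
  = 0.0016 + 0.0288 + 0.0988 + 0.2074 + 0.3358 = 0.6724
G = 1 − 0.6724 = 0.3276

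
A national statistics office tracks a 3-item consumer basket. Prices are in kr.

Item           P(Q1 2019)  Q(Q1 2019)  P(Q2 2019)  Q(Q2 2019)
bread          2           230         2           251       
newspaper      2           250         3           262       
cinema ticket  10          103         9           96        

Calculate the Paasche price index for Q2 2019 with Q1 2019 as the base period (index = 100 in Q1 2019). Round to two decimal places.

Paasche price index uses current-period quantities as weights.
ΣP(Q2 2019)·Q(Q2 2019) = 2×251 + 3×262 + 9×96 = 502 + 786 + 864 = 2152
ΣP(Q1 2019)·Q(Q2 2019) = 2×251 + 2×262 + 10×96 = 502 + 524 + 960 = 1986
Index = 2152 / 1986 × 100 = 108.3585

108.36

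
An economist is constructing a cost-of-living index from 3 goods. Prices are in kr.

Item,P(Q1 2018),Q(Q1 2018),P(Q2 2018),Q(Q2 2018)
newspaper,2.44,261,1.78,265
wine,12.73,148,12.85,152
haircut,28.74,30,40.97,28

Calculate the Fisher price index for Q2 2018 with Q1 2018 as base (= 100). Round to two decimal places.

Laspeyres component (base-period weights):
ΣP(Q2 2018)Q(Q1 2018) = 1.78×261 + 12.85×148 + 40.97×30 = 464.58 + 1901.8 + 1229.1 = 3595.48
ΣP(Q1 2018)Q(Q1 2018) = 2.44×261 + 12.73×148 + 28.74×30 = 636.84 + 1884.04 + 862.2 = 3383.08
L = 3595.48 / 3383.08 × 100 = 106.2783
Paasche component (current-period weights):
ΣP(Q2 2018)Q(Q2 2018) = 1.78×265 + 12.85×152 + 40.97×28 = 471.7 + 1953.2 + 1147.16 = 3572.06
ΣP(Q1 2018)Q(Q2 2018) = 2.44×265 + 12.73×152 + 28.74×28 = 646.6 + 1934.96 + 804.72 = 3386.28
P = 3572.06 / 3386.28 × 100 = 105.4863
Fisher = √(L × P) = √(106.2783 × 105.4863) = 105.8815

105.88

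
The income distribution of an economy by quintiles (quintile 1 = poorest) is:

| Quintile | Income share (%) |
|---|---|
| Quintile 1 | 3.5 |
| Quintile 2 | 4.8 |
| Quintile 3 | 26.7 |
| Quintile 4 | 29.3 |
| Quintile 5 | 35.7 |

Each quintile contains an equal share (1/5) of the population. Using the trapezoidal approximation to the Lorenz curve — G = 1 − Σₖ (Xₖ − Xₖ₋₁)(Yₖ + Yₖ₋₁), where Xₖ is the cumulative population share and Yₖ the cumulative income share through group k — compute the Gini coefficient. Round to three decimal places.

0.356

Cumulative income shares Yₖ: 0.0350, 0.0830, 0.3500, 0.6430, 1.0000
Σ (Xₖ−Xₖ₋₁)(Yₖ+Yₖ₋₁) = (1/5)(0.0350+0.0000) + (1/5)(0.0830+0.0350) + (1/5)(0.3500+0.0830) + (1/5)(0.6430+0.3500) + (1/5)(1.0000+0.6430)
  = 0.0070 + 0.0236 + 0.0866 + 0.1986 + 0.3286 = 0.6444
G = 1 − 0.6444 = 0.3556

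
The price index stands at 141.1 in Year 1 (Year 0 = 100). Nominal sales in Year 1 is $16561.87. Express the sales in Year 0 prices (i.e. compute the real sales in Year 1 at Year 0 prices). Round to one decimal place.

11737.7

Real = Nominal ÷ (Index/100) = 16561.87 ÷ (141.1/100)
     = 16561.87 ÷ 1.411 = 11737.6825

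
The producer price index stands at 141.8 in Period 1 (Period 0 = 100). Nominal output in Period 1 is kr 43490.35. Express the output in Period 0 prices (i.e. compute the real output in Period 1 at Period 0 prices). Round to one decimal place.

Real = Nominal ÷ (Index/100) = 43490.35 ÷ (141.8/100)
     = 43490.35 ÷ 1.418 = 30670.2045

30670.2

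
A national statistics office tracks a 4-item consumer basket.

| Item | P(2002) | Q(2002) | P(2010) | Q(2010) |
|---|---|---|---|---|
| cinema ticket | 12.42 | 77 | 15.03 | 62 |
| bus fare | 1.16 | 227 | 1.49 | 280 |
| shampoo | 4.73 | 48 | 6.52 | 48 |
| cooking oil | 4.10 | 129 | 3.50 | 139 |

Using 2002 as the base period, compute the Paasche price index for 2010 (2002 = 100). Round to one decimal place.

Paasche price index uses current-period quantities as weights.
ΣP(2010)·Q(2010) = 15.03×62 + 1.49×280 + 6.52×48 + 3.50×139 = 931.86 + 417.2 + 312.96 + 486.5 = 2148.52
ΣP(2002)·Q(2010) = 12.42×62 + 1.16×280 + 4.73×48 + 4.10×139 = 770.04 + 324.8 + 227.04 + 569.9 = 1891.78
Index = 2148.52 / 1891.78 × 100 = 113.5713

113.6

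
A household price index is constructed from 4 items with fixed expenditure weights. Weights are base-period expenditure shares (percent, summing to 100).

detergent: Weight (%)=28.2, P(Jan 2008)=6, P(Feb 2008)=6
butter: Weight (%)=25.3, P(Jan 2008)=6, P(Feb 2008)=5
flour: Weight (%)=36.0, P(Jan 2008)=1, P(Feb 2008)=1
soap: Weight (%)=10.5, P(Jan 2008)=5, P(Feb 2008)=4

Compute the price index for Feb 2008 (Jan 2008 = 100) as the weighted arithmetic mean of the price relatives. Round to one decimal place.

93.7

detergent: 28.2 × (6/6) = 28.2 × 1.000000 = 28.2000
butter: 25.3 × (5/6) = 25.3 × 0.833333 = 21.0833
flour: 36.0 × (1/1) = 36.0 × 1.000000 = 36.0000
soap: 10.5 × (4/5) = 10.5 × 0.800000 = 8.4000
Index = Σ wᵢ·(p₁ᵢ/p₀ᵢ) = 28.2000 + 21.0833 + 36.0000 + 8.4000 = 93.6833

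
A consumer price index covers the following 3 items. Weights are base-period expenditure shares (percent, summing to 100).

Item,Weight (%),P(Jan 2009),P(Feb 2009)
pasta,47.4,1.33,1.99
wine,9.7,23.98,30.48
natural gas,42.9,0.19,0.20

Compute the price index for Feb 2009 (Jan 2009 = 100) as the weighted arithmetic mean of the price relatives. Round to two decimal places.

128.41

pasta: 47.4 × (1.99/1.33) = 47.4 × 1.496241 = 70.9218
wine: 9.7 × (30.48/23.98) = 9.7 × 1.271059 = 12.3293
natural gas: 42.9 × (0.20/0.19) = 42.9 × 1.052632 = 45.1579
Index = Σ wᵢ·(p₁ᵢ/p₀ᵢ) = 70.9218 + 12.3293 + 45.1579 = 128.4090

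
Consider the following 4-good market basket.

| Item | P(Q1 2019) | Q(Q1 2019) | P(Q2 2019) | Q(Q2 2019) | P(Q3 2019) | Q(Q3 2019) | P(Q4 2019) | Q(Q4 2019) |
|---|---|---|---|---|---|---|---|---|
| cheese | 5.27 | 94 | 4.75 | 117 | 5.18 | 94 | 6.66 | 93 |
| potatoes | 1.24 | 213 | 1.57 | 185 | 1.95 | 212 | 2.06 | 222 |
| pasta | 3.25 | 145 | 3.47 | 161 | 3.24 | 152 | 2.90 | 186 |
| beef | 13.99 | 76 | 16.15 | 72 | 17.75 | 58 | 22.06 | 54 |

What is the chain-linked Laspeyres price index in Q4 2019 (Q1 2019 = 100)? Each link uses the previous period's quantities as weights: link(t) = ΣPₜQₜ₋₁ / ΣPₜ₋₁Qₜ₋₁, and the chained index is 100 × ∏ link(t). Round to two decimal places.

135.52

Link Q1 2019→Q2 2019:
ΣP(Q2 2019)Q(Q1 2019) = 4.75×94 + 1.57×213 + 3.47×145 + 16.15×76 = 446.5 + 334.41 + 503.15 + 1227.4 = 2511.46
ΣP(Q1 2019)Q(Q1 2019) = 5.27×94 + 1.24×213 + 3.25×145 + 13.99×76 = 495.38 + 264.12 + 471.25 + 1063.24 = 2293.99
link = 2511.46/2293.99 = 1.094800
Link Q2 2019→Q3 2019:
ΣP(Q3 2019)Q(Q2 2019) = 5.18×117 + 1.95×185 + 3.24×161 + 17.75×72 = 606.06 + 360.75 + 521.64 + 1278 = 2766.45
ΣP(Q2 2019)Q(Q2 2019) = 4.75×117 + 1.57×185 + 3.47×161 + 16.15×72 = 555.75 + 290.45 + 558.67 + 1162.8 = 2567.67
link = 2766.45/2567.67 = 1.077416
Link Q3 2019→Q4 2019:
ΣP(Q4 2019)Q(Q3 2019) = 6.66×94 + 2.06×212 + 2.90×152 + 22.06×58 = 626.04 + 436.72 + 440.8 + 1279.48 = 2783.04
ΣP(Q3 2019)Q(Q3 2019) = 5.18×94 + 1.95×212 + 3.24×152 + 17.75×58 = 486.92 + 413.4 + 492.48 + 1029.5 = 2422.3
link = 2783.04/2422.3 = 1.148925
Chained index = 100 × 1.094800 × 1.077416 × 1.148925 = 135.5220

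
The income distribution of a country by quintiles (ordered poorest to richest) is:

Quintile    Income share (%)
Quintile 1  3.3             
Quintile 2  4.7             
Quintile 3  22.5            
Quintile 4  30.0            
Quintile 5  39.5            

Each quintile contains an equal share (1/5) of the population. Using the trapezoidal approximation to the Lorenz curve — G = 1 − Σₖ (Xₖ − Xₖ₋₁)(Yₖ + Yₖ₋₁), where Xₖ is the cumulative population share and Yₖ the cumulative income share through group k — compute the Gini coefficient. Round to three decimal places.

Cumulative income shares Yₖ: 0.0330, 0.0800, 0.3050, 0.6050, 1.0000
Σ (Xₖ−Xₖ₋₁)(Yₖ+Yₖ₋₁) = (1/5)(0.0330+0.0000) + (1/5)(0.0800+0.0330) + (1/5)(0.3050+0.0800) + (1/5)(0.6050+0.3050) + (1/5)(1.0000+0.6050)
  = 0.0066 + 0.0226 + 0.0770 + 0.1820 + 0.3210 = 0.6092
G = 1 − 0.6092 = 0.3908

0.391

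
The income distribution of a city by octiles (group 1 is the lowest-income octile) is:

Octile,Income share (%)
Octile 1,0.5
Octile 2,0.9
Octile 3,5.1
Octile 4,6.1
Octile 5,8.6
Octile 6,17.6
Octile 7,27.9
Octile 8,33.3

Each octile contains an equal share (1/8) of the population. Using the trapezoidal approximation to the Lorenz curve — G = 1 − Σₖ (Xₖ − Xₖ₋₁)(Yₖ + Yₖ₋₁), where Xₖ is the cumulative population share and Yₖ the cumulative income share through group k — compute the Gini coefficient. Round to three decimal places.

0.506

Cumulative income shares Yₖ: 0.0050, 0.0140, 0.0650, 0.1260, 0.2120, 0.3880, 0.6670, 1.0000
Σ (Xₖ−Xₖ₋₁)(Yₖ+Yₖ₋₁) = (1/8)(0.0050+0.0000) + (1/8)(0.0140+0.0050) + (1/8)(0.0650+0.0140) + (1/8)(0.1260+0.0650) + (1/8)(0.2120+0.1260) + (1/8)(0.3880+0.2120) + (1/8)(0.6670+0.3880) + (1/8)(1.0000+0.6670)
  = 0.0006 + 0.0024 + 0.0099 + 0.0239 + 0.0422 + 0.0750 + 0.1319 + 0.2084 = 0.4943
G = 1 − 0.4943 = 0.5057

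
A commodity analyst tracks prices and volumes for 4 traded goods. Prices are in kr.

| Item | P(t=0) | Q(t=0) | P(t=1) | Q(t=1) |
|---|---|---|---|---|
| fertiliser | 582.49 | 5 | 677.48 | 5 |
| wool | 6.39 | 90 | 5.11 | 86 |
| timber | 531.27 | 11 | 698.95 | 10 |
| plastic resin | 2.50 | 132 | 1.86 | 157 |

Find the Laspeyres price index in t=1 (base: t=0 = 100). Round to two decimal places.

Laspeyres price index uses base-period quantities as weights.
ΣP(t=1)·Q(t=0) = 677.48×5 + 5.11×90 + 698.95×11 + 1.86×132 = 3387.4 + 459.9 + 7688.45 + 245.52 = 11781.27
ΣP(t=0)·Q(t=0) = 582.49×5 + 6.39×90 + 531.27×11 + 2.50×132 = 2912.45 + 575.1 + 5843.97 + 330 = 9661.52
Index = 11781.27 / 9661.52 × 100 = 121.9401

121.94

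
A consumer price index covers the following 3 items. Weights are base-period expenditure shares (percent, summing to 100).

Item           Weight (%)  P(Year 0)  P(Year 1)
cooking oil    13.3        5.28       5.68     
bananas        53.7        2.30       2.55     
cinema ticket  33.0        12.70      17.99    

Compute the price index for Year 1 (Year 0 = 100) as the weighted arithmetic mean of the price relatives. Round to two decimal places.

cooking oil: 13.3 × (5.68/5.28) = 13.3 × 1.075758 = 14.3076
bananas: 53.7 × (2.55/2.30) = 53.7 × 1.108696 = 59.5370
cinema ticket: 33.0 × (17.99/12.70) = 33.0 × 1.416535 = 46.7457
Index = Σ wᵢ·(p₁ᵢ/p₀ᵢ) = 14.3076 + 59.5370 + 46.7457 = 120.5902

120.59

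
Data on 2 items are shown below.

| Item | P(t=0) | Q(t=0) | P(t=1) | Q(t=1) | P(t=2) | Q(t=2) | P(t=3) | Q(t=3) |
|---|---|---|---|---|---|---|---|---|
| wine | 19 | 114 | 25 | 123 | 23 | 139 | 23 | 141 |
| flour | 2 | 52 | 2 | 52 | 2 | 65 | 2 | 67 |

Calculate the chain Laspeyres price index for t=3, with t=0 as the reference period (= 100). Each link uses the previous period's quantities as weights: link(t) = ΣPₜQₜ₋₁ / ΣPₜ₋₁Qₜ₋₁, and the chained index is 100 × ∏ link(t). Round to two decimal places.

120.06

Link t=0→t=1:
ΣP(t=1)Q(t=0) = 25×114 + 2×52 = 2850 + 104 = 2954
ΣP(t=0)Q(t=0) = 19×114 + 2×52 = 2166 + 104 = 2270
link = 2954/2270 = 1.301322
Link t=1→t=2:
ΣP(t=2)Q(t=1) = 23×123 + 2×52 = 2829 + 104 = 2933
ΣP(t=1)Q(t=1) = 25×123 + 2×52 = 3075 + 104 = 3179
link = 2933/3179 = 0.922617
Link t=2→t=3:
ΣP(t=3)Q(t=2) = 23×139 + 2×65 = 3197 + 130 = 3327
ΣP(t=2)Q(t=2) = 23×139 + 2×65 = 3197 + 130 = 3327
link = 3327/3327 = 1.000000
Chained index = 100 × 1.301322 × 0.922617 × 1.000000 = 120.0622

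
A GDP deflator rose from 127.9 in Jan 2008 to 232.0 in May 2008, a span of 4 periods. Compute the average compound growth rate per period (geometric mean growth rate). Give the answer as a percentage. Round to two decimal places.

16.05%

Growth factor = (232.0/127.9)^(1/4) = (1.813917)^(1/4) = 1.160525
Growth rate = 1.160525 − 1 = 0.160525 = 16.0525%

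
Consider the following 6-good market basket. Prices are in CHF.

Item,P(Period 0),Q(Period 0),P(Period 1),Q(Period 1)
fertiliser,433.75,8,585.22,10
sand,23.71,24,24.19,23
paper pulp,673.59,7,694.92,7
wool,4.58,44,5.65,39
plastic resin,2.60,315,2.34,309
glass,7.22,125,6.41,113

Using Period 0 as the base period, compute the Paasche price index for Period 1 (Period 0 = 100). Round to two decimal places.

Paasche price index uses current-period quantities as weights.
ΣP(Period 1)·Q(Period 1) = 585.22×10 + 24.19×23 + 694.92×7 + 5.65×39 + 2.34×309 + 6.41×113 = 5852.2 + 556.37 + 4864.44 + 220.35 + 723.06 + 724.33 = 12940.75
ΣP(Period 0)·Q(Period 1) = 433.75×10 + 23.71×23 + 673.59×7 + 4.58×39 + 2.60×309 + 7.22×113 = 4337.5 + 545.33 + 4715.13 + 178.62 + 803.4 + 815.86 = 11395.84
Index = 12940.75 / 11395.84 × 100 = 113.5568

113.56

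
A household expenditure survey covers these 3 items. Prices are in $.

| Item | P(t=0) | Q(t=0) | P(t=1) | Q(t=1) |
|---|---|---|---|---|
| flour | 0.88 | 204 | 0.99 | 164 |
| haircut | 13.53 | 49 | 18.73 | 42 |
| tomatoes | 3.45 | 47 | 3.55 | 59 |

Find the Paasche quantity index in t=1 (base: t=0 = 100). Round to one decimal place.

90.0

Paasche quantity index uses current-period prices as weights.
ΣP(t=1)·Q(t=1) = 0.99×164 + 18.73×42 + 3.55×59 = 162.36 + 786.66 + 209.45 = 1158.47
ΣP(t=1)·Q(t=0) = 0.99×204 + 18.73×49 + 3.55×47 = 201.96 + 917.77 + 166.85 = 1286.58
Index = 1158.47 / 1286.58 × 100 = 90.0426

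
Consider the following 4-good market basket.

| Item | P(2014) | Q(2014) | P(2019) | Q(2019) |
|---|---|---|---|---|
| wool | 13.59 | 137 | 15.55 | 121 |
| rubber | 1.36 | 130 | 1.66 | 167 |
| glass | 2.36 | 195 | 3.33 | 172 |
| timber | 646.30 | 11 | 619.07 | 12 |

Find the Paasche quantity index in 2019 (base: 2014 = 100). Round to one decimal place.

Paasche quantity index uses current-period prices as weights.
ΣP(2019)·Q(2019) = 15.55×121 + 1.66×167 + 3.33×172 + 619.07×12 = 1881.55 + 277.22 + 572.76 + 7428.84 = 10160.37
ΣP(2019)·Q(2014) = 15.55×137 + 1.66×130 + 3.33×195 + 619.07×11 = 2130.35 + 215.8 + 649.35 + 6809.77 = 9805.27
Index = 10160.37 / 9805.27 × 100 = 103.6215

103.6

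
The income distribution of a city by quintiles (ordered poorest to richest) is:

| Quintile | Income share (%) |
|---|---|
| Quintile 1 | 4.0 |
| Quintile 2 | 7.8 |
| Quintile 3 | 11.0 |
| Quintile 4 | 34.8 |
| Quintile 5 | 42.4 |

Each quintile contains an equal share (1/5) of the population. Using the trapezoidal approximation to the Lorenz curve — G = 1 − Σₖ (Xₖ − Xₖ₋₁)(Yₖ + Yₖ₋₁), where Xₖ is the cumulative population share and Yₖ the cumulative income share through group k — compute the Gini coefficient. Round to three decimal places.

0.415

Cumulative income shares Yₖ: 0.0400, 0.1180, 0.2280, 0.5760, 1.0000
Σ (Xₖ−Xₖ₋₁)(Yₖ+Yₖ₋₁) = (1/5)(0.0400+0.0000) + (1/5)(0.1180+0.0400) + (1/5)(0.2280+0.1180) + (1/5)(0.5760+0.2280) + (1/5)(1.0000+0.5760)
  = 0.0080 + 0.0316 + 0.0692 + 0.1608 + 0.3152 = 0.5848
G = 1 − 0.5848 = 0.4152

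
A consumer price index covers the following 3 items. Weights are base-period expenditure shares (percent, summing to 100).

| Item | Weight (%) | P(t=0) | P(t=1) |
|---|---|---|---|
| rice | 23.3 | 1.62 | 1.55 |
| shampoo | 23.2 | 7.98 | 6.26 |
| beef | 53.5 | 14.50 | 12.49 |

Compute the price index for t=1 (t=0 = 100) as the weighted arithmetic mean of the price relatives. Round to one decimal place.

86.6

rice: 23.3 × (1.55/1.62) = 23.3 × 0.956790 = 22.2932
shampoo: 23.2 × (6.26/7.98) = 23.2 × 0.784461 = 18.1995
beef: 53.5 × (12.49/14.50) = 53.5 × 0.861379 = 46.0838
Index = Σ wᵢ·(p₁ᵢ/p₀ᵢ) = 22.2932 + 18.1995 + 46.0838 = 86.5765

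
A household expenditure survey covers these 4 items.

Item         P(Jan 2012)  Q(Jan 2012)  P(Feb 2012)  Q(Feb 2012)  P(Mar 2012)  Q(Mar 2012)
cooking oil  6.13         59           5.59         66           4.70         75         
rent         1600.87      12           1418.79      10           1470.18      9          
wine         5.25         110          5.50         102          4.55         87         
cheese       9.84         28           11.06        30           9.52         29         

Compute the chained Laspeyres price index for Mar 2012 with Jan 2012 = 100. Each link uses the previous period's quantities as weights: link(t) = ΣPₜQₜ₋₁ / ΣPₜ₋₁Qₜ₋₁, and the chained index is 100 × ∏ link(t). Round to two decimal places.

91.26

Link Jan 2012→Feb 2012:
ΣP(Feb 2012)Q(Jan 2012) = 5.59×59 + 1418.79×12 + 5.50×110 + 11.06×28 = 329.81 + 17025.48 + 605 + 309.68 = 18269.97
ΣP(Jan 2012)Q(Jan 2012) = 6.13×59 + 1600.87×12 + 5.25×110 + 9.84×28 = 361.67 + 19210.44 + 577.5 + 275.52 = 20425.13
link = 18269.97/20425.13 = 0.894485
Link Feb 2012→Mar 2012:
ΣP(Mar 2012)Q(Feb 2012) = 4.70×66 + 1470.18×10 + 4.55×102 + 9.52×30 = 310.2 + 14701.8 + 464.1 + 285.6 = 15761.7
ΣP(Feb 2012)Q(Feb 2012) = 5.59×66 + 1418.79×10 + 5.50×102 + 11.06×30 = 368.94 + 14187.9 + 561 + 331.8 = 15449.64
link = 15761.7/15449.64 = 1.020199
Chained index = 100 × 0.894485 × 1.020199 = 91.2552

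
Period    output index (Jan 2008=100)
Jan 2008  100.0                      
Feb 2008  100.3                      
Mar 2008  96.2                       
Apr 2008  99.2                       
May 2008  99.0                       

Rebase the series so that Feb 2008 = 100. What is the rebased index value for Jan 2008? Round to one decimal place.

Rebased(Jan 2008) = 100.0 / 100.3 × 100 = 99.7009

99.7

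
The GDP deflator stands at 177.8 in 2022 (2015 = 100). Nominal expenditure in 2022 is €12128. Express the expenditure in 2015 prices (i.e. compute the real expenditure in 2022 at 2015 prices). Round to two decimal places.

Real = Nominal ÷ (Index/100) = 12128 ÷ (177.8/100)
     = 12128 ÷ 1.778 = 6821.1474

6821.15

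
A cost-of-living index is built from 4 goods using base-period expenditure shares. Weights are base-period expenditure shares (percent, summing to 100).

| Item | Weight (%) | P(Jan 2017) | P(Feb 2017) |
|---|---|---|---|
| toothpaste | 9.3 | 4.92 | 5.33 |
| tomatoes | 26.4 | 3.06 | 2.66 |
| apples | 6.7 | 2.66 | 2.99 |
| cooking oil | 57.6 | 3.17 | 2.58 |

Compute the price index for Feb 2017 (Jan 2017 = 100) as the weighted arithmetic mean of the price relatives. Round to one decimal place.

toothpaste: 9.3 × (5.33/4.92) = 9.3 × 1.083333 = 10.0750
tomatoes: 26.4 × (2.66/3.06) = 26.4 × 0.869281 = 22.9490
apples: 6.7 × (2.99/2.66) = 6.7 × 1.124060 = 7.5312
cooking oil: 57.6 × (2.58/3.17) = 57.6 × 0.813880 = 46.8795
Index = Σ wᵢ·(p₁ᵢ/p₀ᵢ) = 10.0750 + 22.9490 + 7.5312 + 46.8795 = 87.4347

87.4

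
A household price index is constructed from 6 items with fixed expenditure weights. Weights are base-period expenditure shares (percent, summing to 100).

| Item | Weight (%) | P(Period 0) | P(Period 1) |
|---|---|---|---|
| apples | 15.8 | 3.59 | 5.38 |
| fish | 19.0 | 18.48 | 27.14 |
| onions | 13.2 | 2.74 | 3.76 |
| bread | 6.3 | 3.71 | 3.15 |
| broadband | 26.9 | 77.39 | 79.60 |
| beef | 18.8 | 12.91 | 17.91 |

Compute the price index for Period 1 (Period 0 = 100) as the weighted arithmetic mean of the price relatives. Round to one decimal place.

128.8

apples: 15.8 × (5.38/3.59) = 15.8 × 1.498607 = 23.6780
fish: 19.0 × (27.14/18.48) = 19.0 × 1.468615 = 27.9037
onions: 13.2 × (3.76/2.74) = 13.2 × 1.372263 = 18.1139
bread: 6.3 × (3.15/3.71) = 6.3 × 0.849057 = 5.3491
broadband: 26.9 × (79.60/77.39) = 26.9 × 1.028557 = 27.6682
beef: 18.8 × (17.91/12.91) = 18.8 × 1.387297 = 26.0812
Index = Σ wᵢ·(p₁ᵢ/p₀ᵢ) = 23.6780 + 27.9037 + 18.1139 + 5.3491 + 27.6682 + 26.0812 = 128.7940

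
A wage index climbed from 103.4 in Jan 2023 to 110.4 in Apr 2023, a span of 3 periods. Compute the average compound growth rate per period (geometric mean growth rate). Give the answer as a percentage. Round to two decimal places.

2.21%

Growth factor = (110.4/103.4)^(1/3) = (1.067698)^(1/3) = 1.022075
Growth rate = 1.022075 − 1 = 0.022075 = 2.2075%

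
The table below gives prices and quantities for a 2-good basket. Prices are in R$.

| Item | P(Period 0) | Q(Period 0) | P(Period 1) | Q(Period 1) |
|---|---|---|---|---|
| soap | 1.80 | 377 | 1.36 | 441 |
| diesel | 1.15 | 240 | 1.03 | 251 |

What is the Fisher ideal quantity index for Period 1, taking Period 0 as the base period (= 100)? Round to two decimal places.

113.17

Laspeyres component (base-period weights):
ΣP(Period 0)Q(Period 1) = 1.80×441 + 1.15×251 = 793.8 + 288.65 = 1082.45
ΣP(Period 0)Q(Period 0) = 1.80×377 + 1.15×240 = 678.6 + 276 = 954.6
L = 1082.45 / 954.6 × 100 = 113.3930
Paasche component (current-period weights):
ΣP(Period 1)Q(Period 1) = 1.36×441 + 1.03×251 = 599.76 + 258.53 = 858.29
ΣP(Period 1)Q(Period 0) = 1.36×377 + 1.03×240 = 512.72 + 247.2 = 759.92
P = 858.29 / 759.92 × 100 = 112.9448
Fisher = √(L × P) = √(113.3930 × 112.9448) = 113.1687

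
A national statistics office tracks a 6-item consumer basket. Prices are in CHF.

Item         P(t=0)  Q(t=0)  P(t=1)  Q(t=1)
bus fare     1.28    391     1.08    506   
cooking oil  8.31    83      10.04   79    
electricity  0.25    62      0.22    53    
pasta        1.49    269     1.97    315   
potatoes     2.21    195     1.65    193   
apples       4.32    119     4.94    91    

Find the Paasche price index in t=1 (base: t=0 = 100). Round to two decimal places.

Paasche price index uses current-period quantities as weights.
ΣP(t=1)·Q(t=1) = 1.08×506 + 10.04×79 + 0.22×53 + 1.97×315 + 1.65×193 + 4.94×91 = 546.48 + 793.16 + 11.66 + 620.55 + 318.45 + 449.54 = 2739.84
ΣP(t=0)·Q(t=1) = 1.28×506 + 8.31×79 + 0.25×53 + 1.49×315 + 2.21×193 + 4.32×91 = 647.68 + 656.49 + 13.25 + 469.35 + 426.53 + 393.12 = 2606.42
Index = 2739.84 / 2606.42 × 100 = 105.1189

105.12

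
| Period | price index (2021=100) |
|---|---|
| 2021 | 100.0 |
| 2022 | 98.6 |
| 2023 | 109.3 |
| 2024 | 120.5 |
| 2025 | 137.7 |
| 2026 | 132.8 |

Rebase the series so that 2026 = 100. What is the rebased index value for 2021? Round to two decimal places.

75.30

Rebased(2021) = 100.0 / 132.8 × 100 = 75.3012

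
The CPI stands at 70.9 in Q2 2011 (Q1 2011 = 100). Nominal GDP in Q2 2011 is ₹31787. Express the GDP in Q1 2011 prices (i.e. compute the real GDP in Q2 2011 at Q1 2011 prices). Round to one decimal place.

44833.6

Real = Nominal ÷ (Index/100) = 31787 ÷ (70.9/100)
     = 31787 ÷ 0.709 = 44833.5684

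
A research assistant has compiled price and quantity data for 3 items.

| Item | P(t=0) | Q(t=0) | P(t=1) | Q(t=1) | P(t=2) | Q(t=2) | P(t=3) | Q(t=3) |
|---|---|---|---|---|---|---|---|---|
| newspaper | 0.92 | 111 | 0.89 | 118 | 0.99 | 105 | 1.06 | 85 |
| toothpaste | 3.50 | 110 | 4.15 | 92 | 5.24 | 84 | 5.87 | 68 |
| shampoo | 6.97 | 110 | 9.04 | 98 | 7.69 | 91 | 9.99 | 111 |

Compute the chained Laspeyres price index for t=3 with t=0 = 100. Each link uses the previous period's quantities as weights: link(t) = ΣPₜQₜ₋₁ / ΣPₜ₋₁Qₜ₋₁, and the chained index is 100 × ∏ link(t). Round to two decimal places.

Link t=0→t=1:
ΣP(t=1)Q(t=0) = 0.89×111 + 4.15×110 + 9.04×110 = 98.79 + 456.5 + 994.4 = 1549.69
ΣP(t=0)Q(t=0) = 0.92×111 + 3.50×110 + 6.97×110 = 102.12 + 385 + 766.7 = 1253.82
link = 1549.69/1253.82 = 1.235975
Link t=1→t=2:
ΣP(t=2)Q(t=1) = 0.99×118 + 5.24×92 + 7.69×98 = 116.82 + 482.08 + 753.62 = 1352.52
ΣP(t=1)Q(t=1) = 0.89×118 + 4.15×92 + 9.04×98 = 105.02 + 381.8 + 885.92 = 1372.74
link = 1352.52/1372.74 = 0.985270
Link t=2→t=3:
ΣP(t=3)Q(t=2) = 1.06×105 + 5.87×84 + 9.99×91 = 111.3 + 493.08 + 909.09 = 1513.47
ΣP(t=2)Q(t=2) = 0.99×105 + 5.24×84 + 7.69×91 = 103.95 + 440.16 + 699.79 = 1243.9
link = 1513.47/1243.9 = 1.216714
Chained index = 100 × 1.235975 × 0.985270 × 1.216714 = 148.1677

148.17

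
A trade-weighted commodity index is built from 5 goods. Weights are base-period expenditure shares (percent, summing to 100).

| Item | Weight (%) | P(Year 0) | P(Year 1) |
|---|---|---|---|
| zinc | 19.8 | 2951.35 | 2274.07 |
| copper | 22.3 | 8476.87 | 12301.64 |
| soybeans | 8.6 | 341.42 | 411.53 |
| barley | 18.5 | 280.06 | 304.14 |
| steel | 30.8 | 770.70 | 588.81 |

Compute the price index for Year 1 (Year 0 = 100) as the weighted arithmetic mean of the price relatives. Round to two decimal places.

zinc: 19.8 × (2274.07/2951.35) = 19.8 × 0.770519 = 15.2563
copper: 22.3 × (12301.64/8476.87) = 22.3 × 1.451201 = 32.3618
soybeans: 8.6 × (411.53/341.42) = 8.6 × 1.205348 = 10.3660
barley: 18.5 × (304.14/280.06) = 18.5 × 1.085982 = 20.0907
steel: 30.8 × (588.81/770.70) = 30.8 × 0.763994 = 23.5310
Index = Σ wᵢ·(p₁ᵢ/p₀ᵢ) = 15.2563 + 32.3618 + 10.3660 + 20.0907 + 23.5310 = 101.6057

101.61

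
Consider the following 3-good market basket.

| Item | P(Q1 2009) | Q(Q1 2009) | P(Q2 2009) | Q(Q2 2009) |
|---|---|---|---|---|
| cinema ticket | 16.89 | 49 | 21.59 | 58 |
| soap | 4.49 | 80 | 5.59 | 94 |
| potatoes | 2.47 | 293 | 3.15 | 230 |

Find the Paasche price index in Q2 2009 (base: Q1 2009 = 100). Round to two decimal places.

Paasche price index uses current-period quantities as weights.
ΣP(Q2 2009)·Q(Q2 2009) = 21.59×58 + 5.59×94 + 3.15×230 = 1252.22 + 525.46 + 724.5 = 2502.18
ΣP(Q1 2009)·Q(Q2 2009) = 16.89×58 + 4.49×94 + 2.47×230 = 979.62 + 422.06 + 568.1 = 1969.78
Index = 2502.18 / 1969.78 × 100 = 127.0284

127.03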